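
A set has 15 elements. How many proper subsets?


Total subsets = 2^n = 2^15 = 32768
Proper subsets exclude the set itself: 2^n - 1
= 32768 - 1
= 32767

Number of proper subsets = 32767


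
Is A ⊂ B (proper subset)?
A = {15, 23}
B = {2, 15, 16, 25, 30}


A ⊂ B requires: A ⊆ B AND A ≠ B.
A ⊆ B? No
A ⊄ B, so A is not a proper subset.

No, A is not a proper subset of B


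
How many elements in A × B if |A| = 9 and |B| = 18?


|A × B| = |A| × |B|
= 9 × 18
= 162

|A × B| = 162


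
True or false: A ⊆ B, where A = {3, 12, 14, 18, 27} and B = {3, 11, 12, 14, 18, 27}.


A ⊆ B means every element of A is in B.
All elements of A are in B.
So A ⊆ B.

Yes, A ⊆ B


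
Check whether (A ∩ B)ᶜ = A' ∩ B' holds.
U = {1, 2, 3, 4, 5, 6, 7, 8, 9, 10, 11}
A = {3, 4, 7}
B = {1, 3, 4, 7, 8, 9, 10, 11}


LHS: A ∩ B = {3, 4, 7}
(A ∩ B)' = U \ (A ∩ B) = {1, 2, 5, 6, 8, 9, 10, 11}
A' = {1, 2, 5, 6, 8, 9, 10, 11}, B' = {2, 5, 6}
Claimed RHS: A' ∩ B' = {2, 5, 6}
Identity is INVALID: LHS = {1, 2, 5, 6, 8, 9, 10, 11} but the RHS claimed here equals {2, 5, 6}. The correct form is (A ∩ B)' = A' ∪ B'.

Identity is invalid: (A ∩ B)' = {1, 2, 5, 6, 8, 9, 10, 11} but A' ∩ B' = {2, 5, 6}. The correct De Morgan law is (A ∩ B)' = A' ∪ B'.


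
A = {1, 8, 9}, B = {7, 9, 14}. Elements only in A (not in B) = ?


A = {1, 8, 9}
B = {7, 9, 14}
Region: only in A (not in B)
Elements: {1, 8}

Elements only in A (not in B): {1, 8}


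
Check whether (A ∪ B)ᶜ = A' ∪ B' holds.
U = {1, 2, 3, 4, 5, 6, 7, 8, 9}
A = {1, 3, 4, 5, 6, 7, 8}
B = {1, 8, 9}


LHS: A ∪ B = {1, 3, 4, 5, 6, 7, 8, 9}
(A ∪ B)' = U \ (A ∪ B) = {2}
A' = {2, 9}, B' = {2, 3, 4, 5, 6, 7}
Claimed RHS: A' ∪ B' = {2, 3, 4, 5, 6, 7, 9}
Identity is INVALID: LHS = {2} but the RHS claimed here equals {2, 3, 4, 5, 6, 7, 9}. The correct form is (A ∪ B)' = A' ∩ B'.

Identity is invalid: (A ∪ B)' = {2} but A' ∪ B' = {2, 3, 4, 5, 6, 7, 9}. The correct De Morgan law is (A ∪ B)' = A' ∩ B'.


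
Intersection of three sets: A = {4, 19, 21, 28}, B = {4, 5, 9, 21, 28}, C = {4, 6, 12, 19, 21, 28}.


A ∩ B = {4, 21, 28}
(A ∩ B) ∩ C = {4, 21, 28}

A ∩ B ∩ C = {4, 21, 28}


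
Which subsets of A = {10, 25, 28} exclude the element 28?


A subset of A that omits 28 is a subset of A \ {28}, so there are 2^(n-1) = 2^2 = 4 of them.
Subsets excluding 28: ∅, {10}, {25}, {10, 25}

Subsets excluding 28 (4 total): ∅, {10}, {25}, {10, 25}


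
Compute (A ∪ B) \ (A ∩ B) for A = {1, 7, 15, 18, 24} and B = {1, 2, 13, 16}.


A △ B = (A \ B) ∪ (B \ A) = elements in exactly one of A or B
A \ B = {7, 15, 18, 24}
B \ A = {2, 13, 16}
A △ B = {2, 7, 13, 15, 16, 18, 24}

A △ B = {2, 7, 13, 15, 16, 18, 24}


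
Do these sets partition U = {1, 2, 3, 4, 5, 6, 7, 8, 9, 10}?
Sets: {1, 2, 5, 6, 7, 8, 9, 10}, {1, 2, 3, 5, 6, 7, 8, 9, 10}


A partition requires: (1) non-empty parts, (2) pairwise disjoint, (3) union = U
Parts: {1, 2, 5, 6, 7, 8, 9, 10}, {1, 2, 3, 5, 6, 7, 8, 9, 10}
Union of parts: {1, 2, 3, 5, 6, 7, 8, 9, 10}
U = {1, 2, 3, 4, 5, 6, 7, 8, 9, 10}
All non-empty? True
Pairwise disjoint? False
Covers U? False

No, not a valid partition


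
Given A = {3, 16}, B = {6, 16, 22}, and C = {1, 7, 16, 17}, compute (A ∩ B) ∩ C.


A ∩ B = {16}
(A ∩ B) ∩ C = {16}

A ∩ B ∩ C = {16}


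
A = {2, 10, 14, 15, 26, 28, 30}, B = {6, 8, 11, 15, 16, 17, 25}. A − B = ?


A \ B = elements in A but not in B
A = {2, 10, 14, 15, 26, 28, 30}
B = {6, 8, 11, 15, 16, 17, 25}
Remove from A any elements in B
A \ B = {2, 10, 14, 26, 28, 30}

A \ B = {2, 10, 14, 26, 28, 30}


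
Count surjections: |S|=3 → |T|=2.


n = |S| = 3, k = |T| = 2. Surjections via inclusion-exclusion:
S(n,k) = Σ(-1)^i × C(k,i) × (k-i)^n, i=0 to k
i=0: (-1)^0×C(2,0)×2^3 = 8
i=1: (-1)^1×C(2,1)×1^3 = -2
i=2: (-1)^2×C(2,2)×0^3 = 0
Total = 6

Number of surjections = 6


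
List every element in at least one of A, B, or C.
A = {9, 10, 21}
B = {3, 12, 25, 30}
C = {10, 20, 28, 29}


A ∪ B = {3, 9, 10, 12, 21, 25, 30}
(A ∪ B) ∪ C = {3, 9, 10, 12, 20, 21, 25, 28, 29, 30}

A ∪ B ∪ C = {3, 9, 10, 12, 20, 21, 25, 28, 29, 30}


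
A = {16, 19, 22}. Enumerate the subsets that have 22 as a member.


A subset of A contains 22 iff the remaining 2 elements form any subset of A \ {22}.
Count: 2^(n-1) = 2^2 = 4
Subsets containing 22: {22}, {16, 22}, {19, 22}, {16, 19, 22}

Subsets containing 22 (4 total): {22}, {16, 22}, {19, 22}, {16, 19, 22}


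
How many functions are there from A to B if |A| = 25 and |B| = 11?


Each of |A| = 25 inputs maps to any of |B| = 11 outputs.
# functions = |B|^|A| = 11^25
= 108347059433883722041830251

Number of functions = 108347059433883722041830251


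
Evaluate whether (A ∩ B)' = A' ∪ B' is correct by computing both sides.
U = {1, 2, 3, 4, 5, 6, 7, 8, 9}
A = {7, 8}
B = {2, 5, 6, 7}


LHS: A ∩ B = {7}
(A ∩ B)' = U \ (A ∩ B) = {1, 2, 3, 4, 5, 6, 8, 9}
A' = {1, 2, 3, 4, 5, 6, 9}, B' = {1, 3, 4, 8, 9}
Claimed RHS: A' ∪ B' = {1, 2, 3, 4, 5, 6, 8, 9}
Identity is VALID: LHS = RHS = {1, 2, 3, 4, 5, 6, 8, 9} ✓

Identity is valid. (A ∩ B)' = A' ∪ B' = {1, 2, 3, 4, 5, 6, 8, 9}


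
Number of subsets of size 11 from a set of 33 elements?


C(n,k) = n! / (k!(n-k)!)
C(33,11) = 33! / (11!22!)
= 193536720

C(33,11) = 193536720


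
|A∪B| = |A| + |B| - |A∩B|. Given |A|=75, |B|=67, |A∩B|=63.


|A ∪ B| = |A| + |B| - |A ∩ B|
= 75 + 67 - 63
= 79

|A ∪ B| = 79


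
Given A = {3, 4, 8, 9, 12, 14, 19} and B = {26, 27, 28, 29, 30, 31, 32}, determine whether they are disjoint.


Disjoint means A ∩ B = ∅.
A ∩ B = ∅
A ∩ B = ∅, so A and B are disjoint.

Yes, A and B are disjoint


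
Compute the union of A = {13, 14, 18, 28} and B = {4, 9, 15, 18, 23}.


A ∪ B = all elements in A or B (or both)
A = {13, 14, 18, 28}
B = {4, 9, 15, 18, 23}
A ∪ B = {4, 9, 13, 14, 15, 18, 23, 28}

A ∪ B = {4, 9, 13, 14, 15, 18, 23, 28}


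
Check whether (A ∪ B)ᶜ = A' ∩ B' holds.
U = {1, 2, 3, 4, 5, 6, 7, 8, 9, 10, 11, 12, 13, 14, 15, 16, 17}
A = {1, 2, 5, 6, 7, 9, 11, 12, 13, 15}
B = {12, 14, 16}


LHS: A ∪ B = {1, 2, 5, 6, 7, 9, 11, 12, 13, 14, 15, 16}
(A ∪ B)' = U \ (A ∪ B) = {3, 4, 8, 10, 17}
A' = {3, 4, 8, 10, 14, 16, 17}, B' = {1, 2, 3, 4, 5, 6, 7, 8, 9, 10, 11, 13, 15, 17}
Claimed RHS: A' ∩ B' = {3, 4, 8, 10, 17}
Identity is VALID: LHS = RHS = {3, 4, 8, 10, 17} ✓

Identity is valid. (A ∪ B)' = A' ∩ B' = {3, 4, 8, 10, 17}


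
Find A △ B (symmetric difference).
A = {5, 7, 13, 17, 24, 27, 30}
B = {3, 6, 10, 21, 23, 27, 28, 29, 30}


A △ B = (A \ B) ∪ (B \ A) = elements in exactly one of A or B
A \ B = {5, 7, 13, 17, 24}
B \ A = {3, 6, 10, 21, 23, 28, 29}
A △ B = {3, 5, 6, 7, 10, 13, 17, 21, 23, 24, 28, 29}

A △ B = {3, 5, 6, 7, 10, 13, 17, 21, 23, 24, 28, 29}


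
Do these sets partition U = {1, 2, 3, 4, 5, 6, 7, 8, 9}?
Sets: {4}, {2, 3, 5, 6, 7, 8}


A partition requires: (1) non-empty parts, (2) pairwise disjoint, (3) union = U
Parts: {4}, {2, 3, 5, 6, 7, 8}
Union of parts: {2, 3, 4, 5, 6, 7, 8}
U = {1, 2, 3, 4, 5, 6, 7, 8, 9}
All non-empty? True
Pairwise disjoint? True
Covers U? False

No, not a valid partition


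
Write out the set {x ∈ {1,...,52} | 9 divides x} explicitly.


Checking each candidate:
Condition: multiples of 9 in {1,...,52}
Result = {9, 18, 27, 36, 45}

{9, 18, 27, 36, 45}


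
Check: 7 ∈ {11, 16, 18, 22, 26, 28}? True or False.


A = {11, 16, 18, 22, 26, 28}
Checking if 7 is in A
7 is not in A → False

7 ∉ A


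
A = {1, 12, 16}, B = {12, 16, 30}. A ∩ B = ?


A ∩ B = elements in both A and B
A = {1, 12, 16}
B = {12, 16, 30}
A ∩ B = {12, 16}

A ∩ B = {12, 16}


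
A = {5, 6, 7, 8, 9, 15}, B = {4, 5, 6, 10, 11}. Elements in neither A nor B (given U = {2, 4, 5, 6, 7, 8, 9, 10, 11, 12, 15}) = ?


A = {5, 6, 7, 8, 9, 15}
B = {4, 5, 6, 10, 11}
Region: in neither A nor B (given U = {2, 4, 5, 6, 7, 8, 9, 10, 11, 12, 15})
Elements: {2, 12}

Elements in neither A nor B (given U = {2, 4, 5, 6, 7, 8, 9, 10, 11, 12, 15}): {2, 12}


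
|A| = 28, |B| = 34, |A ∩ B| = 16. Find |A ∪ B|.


|A ∪ B| = |A| + |B| - |A ∩ B|
= 28 + 34 - 16
= 46

|A ∪ B| = 46


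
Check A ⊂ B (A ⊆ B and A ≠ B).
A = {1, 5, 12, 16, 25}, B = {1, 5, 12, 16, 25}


A ⊂ B requires: A ⊆ B AND A ≠ B.
A ⊆ B? Yes
A = B? Yes
A = B, so A is not a PROPER subset.

No, A is not a proper subset of B


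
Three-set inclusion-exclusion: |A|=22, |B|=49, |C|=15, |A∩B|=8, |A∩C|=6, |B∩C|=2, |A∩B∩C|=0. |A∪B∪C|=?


|A∪B∪C| = |A|+|B|+|C| - |A∩B|-|A∩C|-|B∩C| + |A∩B∩C|
= 22+49+15 - 8-6-2 + 0
= 86 - 16 + 0
= 70

|A ∪ B ∪ C| = 70


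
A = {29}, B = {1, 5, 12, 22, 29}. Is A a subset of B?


A ⊆ B means every element of A is in B.
All elements of A are in B.
So A ⊆ B.

Yes, A ⊆ B


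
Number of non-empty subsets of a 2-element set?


Total subsets = 2^n = 2^2 = 4
Non-empty subsets exclude the empty set: 2^n - 1
= 4 - 1
= 3

Number of non-empty subsets = 3


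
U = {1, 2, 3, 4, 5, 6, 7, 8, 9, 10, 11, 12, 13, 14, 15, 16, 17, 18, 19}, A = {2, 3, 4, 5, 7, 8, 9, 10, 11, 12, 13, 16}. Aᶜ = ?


Aᶜ = U \ A = elements in U but not in A
U = {1, 2, 3, 4, 5, 6, 7, 8, 9, 10, 11, 12, 13, 14, 15, 16, 17, 18, 19}
A = {2, 3, 4, 5, 7, 8, 9, 10, 11, 12, 13, 16}
Aᶜ = {1, 6, 14, 15, 17, 18, 19}

Aᶜ = {1, 6, 14, 15, 17, 18, 19}


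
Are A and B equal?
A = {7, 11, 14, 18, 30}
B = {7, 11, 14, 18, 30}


Two sets are equal iff they have exactly the same elements.
A = {7, 11, 14, 18, 30}
B = {7, 11, 14, 18, 30}
Same elements → A = B

Yes, A = B


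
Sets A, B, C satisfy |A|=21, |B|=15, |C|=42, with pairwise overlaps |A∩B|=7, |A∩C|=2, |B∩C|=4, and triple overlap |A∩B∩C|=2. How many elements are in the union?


|A∪B∪C| = |A|+|B|+|C| - |A∩B|-|A∩C|-|B∩C| + |A∩B∩C|
= 21+15+42 - 7-2-4 + 2
= 78 - 13 + 2
= 67

|A ∪ B ∪ C| = 67


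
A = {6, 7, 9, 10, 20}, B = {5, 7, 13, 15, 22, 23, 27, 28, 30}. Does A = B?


Two sets are equal iff they have exactly the same elements.
A = {6, 7, 9, 10, 20}
B = {5, 7, 13, 15, 22, 23, 27, 28, 30}
Differences: {5, 6, 9, 10, 13, 15, 20, 22, 23, 27, 28, 30}
A ≠ B

No, A ≠ B


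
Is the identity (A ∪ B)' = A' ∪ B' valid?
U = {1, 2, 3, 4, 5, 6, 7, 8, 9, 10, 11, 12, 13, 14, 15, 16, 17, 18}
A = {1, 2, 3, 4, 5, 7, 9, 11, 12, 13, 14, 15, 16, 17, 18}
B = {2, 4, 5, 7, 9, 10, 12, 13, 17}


LHS: A ∪ B = {1, 2, 3, 4, 5, 7, 9, 10, 11, 12, 13, 14, 15, 16, 17, 18}
(A ∪ B)' = U \ (A ∪ B) = {6, 8}
A' = {6, 8, 10}, B' = {1, 3, 6, 8, 11, 14, 15, 16, 18}
Claimed RHS: A' ∪ B' = {1, 3, 6, 8, 10, 11, 14, 15, 16, 18}
Identity is INVALID: LHS = {6, 8} but the RHS claimed here equals {1, 3, 6, 8, 10, 11, 14, 15, 16, 18}. The correct form is (A ∪ B)' = A' ∩ B'.

Identity is invalid: (A ∪ B)' = {6, 8} but A' ∪ B' = {1, 3, 6, 8, 10, 11, 14, 15, 16, 18}. The correct De Morgan law is (A ∪ B)' = A' ∩ B'.


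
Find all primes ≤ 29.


Checking each candidate:
Condition: primes ≤ 29
Result = {2, 3, 5, 7, 11, 13, 17, 19, 23, 29}

{2, 3, 5, 7, 11, 13, 17, 19, 23, 29}


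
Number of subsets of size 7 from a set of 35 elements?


C(n,k) = n! / (k!(n-k)!)
C(35,7) = 35! / (7!28!)
= 6724520

C(35,7) = 6724520


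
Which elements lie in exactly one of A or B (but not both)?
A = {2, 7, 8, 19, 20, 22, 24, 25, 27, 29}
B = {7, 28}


A △ B = (A \ B) ∪ (B \ A) = elements in exactly one of A or B
A \ B = {2, 8, 19, 20, 22, 24, 25, 27, 29}
B \ A = {28}
A △ B = {2, 8, 19, 20, 22, 24, 25, 27, 28, 29}

A △ B = {2, 8, 19, 20, 22, 24, 25, 27, 28, 29}


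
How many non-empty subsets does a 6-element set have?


Total subsets = 2^n = 2^6 = 64
Non-empty subsets exclude the empty set: 2^n - 1
= 64 - 1
= 63

Number of non-empty subsets = 63


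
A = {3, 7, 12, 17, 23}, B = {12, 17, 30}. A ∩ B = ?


A ∩ B = elements in both A and B
A = {3, 7, 12, 17, 23}
B = {12, 17, 30}
A ∩ B = {12, 17}

A ∩ B = {12, 17}


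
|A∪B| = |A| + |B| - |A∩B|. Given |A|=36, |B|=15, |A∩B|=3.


|A ∪ B| = |A| + |B| - |A ∩ B|
= 36 + 15 - 3
= 48

|A ∪ B| = 48


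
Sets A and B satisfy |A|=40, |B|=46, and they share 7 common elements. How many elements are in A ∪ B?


|A ∪ B| = |A| + |B| - |A ∩ B|
= 40 + 46 - 7
= 79

|A ∪ B| = 79


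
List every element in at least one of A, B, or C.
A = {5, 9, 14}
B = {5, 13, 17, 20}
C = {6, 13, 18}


A ∪ B = {5, 9, 13, 14, 17, 20}
(A ∪ B) ∪ C = {5, 6, 9, 13, 14, 17, 18, 20}

A ∪ B ∪ C = {5, 6, 9, 13, 14, 17, 18, 20}


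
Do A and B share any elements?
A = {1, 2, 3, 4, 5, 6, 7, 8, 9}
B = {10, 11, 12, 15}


Disjoint means A ∩ B = ∅.
A ∩ B = ∅
A ∩ B = ∅, so A and B are disjoint.

No — A and B share no elements (A ∩ B = ∅), so they are disjoint


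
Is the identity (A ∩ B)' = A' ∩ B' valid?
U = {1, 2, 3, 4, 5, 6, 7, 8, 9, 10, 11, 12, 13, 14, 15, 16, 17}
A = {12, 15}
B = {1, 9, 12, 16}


LHS: A ∩ B = {12}
(A ∩ B)' = U \ (A ∩ B) = {1, 2, 3, 4, 5, 6, 7, 8, 9, 10, 11, 13, 14, 15, 16, 17}
A' = {1, 2, 3, 4, 5, 6, 7, 8, 9, 10, 11, 13, 14, 16, 17}, B' = {2, 3, 4, 5, 6, 7, 8, 10, 11, 13, 14, 15, 17}
Claimed RHS: A' ∩ B' = {2, 3, 4, 5, 6, 7, 8, 10, 11, 13, 14, 17}
Identity is INVALID: LHS = {1, 2, 3, 4, 5, 6, 7, 8, 9, 10, 11, 13, 14, 15, 16, 17} but the RHS claimed here equals {2, 3, 4, 5, 6, 7, 8, 10, 11, 13, 14, 17}. The correct form is (A ∩ B)' = A' ∪ B'.

Identity is invalid: (A ∩ B)' = {1, 2, 3, 4, 5, 6, 7, 8, 9, 10, 11, 13, 14, 15, 16, 17} but A' ∩ B' = {2, 3, 4, 5, 6, 7, 8, 10, 11, 13, 14, 17}. The correct De Morgan law is (A ∩ B)' = A' ∪ B'.


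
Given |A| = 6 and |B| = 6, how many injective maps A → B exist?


An injection sends each of |A| = 6 inputs to a distinct output in B.
# injections = |B|·(|B|-1)·…·(|B|-|A|+1) = 6! / (6 - 6)!
= 6 × 5 × 4 × 3 × 2 × 1
= 720

Number of injections = 720


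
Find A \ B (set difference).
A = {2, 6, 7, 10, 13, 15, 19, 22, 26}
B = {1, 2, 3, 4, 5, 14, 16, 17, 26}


A \ B = elements in A but not in B
A = {2, 6, 7, 10, 13, 15, 19, 22, 26}
B = {1, 2, 3, 4, 5, 14, 16, 17, 26}
Remove from A any elements in B
A \ B = {6, 7, 10, 13, 15, 19, 22}

A \ B = {6, 7, 10, 13, 15, 19, 22}


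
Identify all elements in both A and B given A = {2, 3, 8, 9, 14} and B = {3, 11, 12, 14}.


A = {2, 3, 8, 9, 14}
B = {3, 11, 12, 14}
Region: in both A and B
Elements: {3, 14}

Elements in both A and B: {3, 14}


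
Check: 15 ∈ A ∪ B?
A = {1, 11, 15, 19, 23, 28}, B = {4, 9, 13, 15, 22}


A = {1, 11, 15, 19, 23, 28}, B = {4, 9, 13, 15, 22}
A ∪ B = all elements in A or B
A ∪ B = {1, 4, 9, 11, 13, 15, 19, 22, 23, 28}
Checking if 15 ∈ A ∪ B
15 is in A ∪ B → True

15 ∈ A ∪ B


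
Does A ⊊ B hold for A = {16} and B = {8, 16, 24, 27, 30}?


A ⊂ B requires: A ⊆ B AND A ≠ B.
A ⊆ B? Yes
A = B? No
A ⊂ B: Yes (A is a proper subset of B)

Yes, A ⊂ B


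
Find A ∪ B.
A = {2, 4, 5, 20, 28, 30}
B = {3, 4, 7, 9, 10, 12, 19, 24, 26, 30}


A ∪ B = all elements in A or B (or both)
A = {2, 4, 5, 20, 28, 30}
B = {3, 4, 7, 9, 10, 12, 19, 24, 26, 30}
A ∪ B = {2, 3, 4, 5, 7, 9, 10, 12, 19, 20, 24, 26, 28, 30}

A ∪ B = {2, 3, 4, 5, 7, 9, 10, 12, 19, 20, 24, 26, 28, 30}


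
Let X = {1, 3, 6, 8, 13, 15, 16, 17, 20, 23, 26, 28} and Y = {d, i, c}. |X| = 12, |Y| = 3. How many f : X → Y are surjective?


n = |X| = 12, k = |Y| = 3. Surjections via inclusion-exclusion:
S(n,k) = Σ(-1)^i × C(k,i) × (k-i)^n, i=0 to k
i=0: (-1)^0×C(3,0)×3^12 = 531441
i=1: (-1)^1×C(3,1)×2^12 = -12288
i=2: (-1)^2×C(3,2)×1^12 = 3
i=3: (-1)^3×C(3,3)×0^12 = 0
Total = 519156

Number of surjections = 519156


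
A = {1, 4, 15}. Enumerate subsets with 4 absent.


A subset of A that omits 4 is a subset of A \ {4}, so there are 2^(n-1) = 2^2 = 4 of them.
Subsets excluding 4: ∅, {1}, {15}, {1, 15}

Subsets excluding 4 (4 total): ∅, {1}, {15}, {1, 15}


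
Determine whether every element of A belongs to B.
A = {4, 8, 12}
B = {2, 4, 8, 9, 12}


A ⊆ B means every element of A is in B.
All elements of A are in B.
So A ⊆ B.

Yes, A ⊆ B


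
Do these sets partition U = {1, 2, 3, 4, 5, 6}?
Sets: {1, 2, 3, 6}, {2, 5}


A partition requires: (1) non-empty parts, (2) pairwise disjoint, (3) union = U
Parts: {1, 2, 3, 6}, {2, 5}
Union of parts: {1, 2, 3, 5, 6}
U = {1, 2, 3, 4, 5, 6}
All non-empty? True
Pairwise disjoint? False
Covers U? False

No, not a valid partition


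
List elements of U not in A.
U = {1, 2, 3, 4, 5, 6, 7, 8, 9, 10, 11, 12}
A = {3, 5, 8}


Aᶜ = U \ A = elements in U but not in A
U = {1, 2, 3, 4, 5, 6, 7, 8, 9, 10, 11, 12}
A = {3, 5, 8}
Aᶜ = {1, 2, 4, 6, 7, 9, 10, 11, 12}

Aᶜ = {1, 2, 4, 6, 7, 9, 10, 11, 12}


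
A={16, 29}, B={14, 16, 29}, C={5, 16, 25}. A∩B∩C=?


A ∩ B = {16, 29}
(A ∩ B) ∩ C = {16}

A ∩ B ∩ C = {16}


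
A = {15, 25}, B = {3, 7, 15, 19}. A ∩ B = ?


A ∩ B = elements in both A and B
A = {15, 25}
B = {3, 7, 15, 19}
A ∩ B = {15}

A ∩ B = {15}


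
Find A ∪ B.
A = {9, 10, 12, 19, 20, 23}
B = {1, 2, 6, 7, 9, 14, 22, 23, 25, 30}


A ∪ B = all elements in A or B (or both)
A = {9, 10, 12, 19, 20, 23}
B = {1, 2, 6, 7, 9, 14, 22, 23, 25, 30}
A ∪ B = {1, 2, 6, 7, 9, 10, 12, 14, 19, 20, 22, 23, 25, 30}

A ∪ B = {1, 2, 6, 7, 9, 10, 12, 14, 19, 20, 22, 23, 25, 30}


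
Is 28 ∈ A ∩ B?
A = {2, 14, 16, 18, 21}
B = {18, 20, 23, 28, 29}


A = {2, 14, 16, 18, 21}, B = {18, 20, 23, 28, 29}
A ∩ B = elements in both A and B
A ∩ B = {18}
Checking if 28 ∈ A ∩ B
28 is not in A ∩ B → False

28 ∉ A ∩ B


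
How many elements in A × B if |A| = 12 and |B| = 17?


|A × B| = |A| × |B|
= 12 × 17
= 204

|A × B| = 204


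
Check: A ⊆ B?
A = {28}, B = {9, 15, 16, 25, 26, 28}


A ⊆ B means every element of A is in B.
All elements of A are in B.
So A ⊆ B.

Yes, A ⊆ B


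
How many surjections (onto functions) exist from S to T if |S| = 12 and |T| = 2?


n = |S| = 12, k = |T| = 2. Surjections via inclusion-exclusion:
S(n,k) = Σ(-1)^i × C(k,i) × (k-i)^n, i=0 to k
i=0: (-1)^0×C(2,0)×2^12 = 4096
i=1: (-1)^1×C(2,1)×1^12 = -2
i=2: (-1)^2×C(2,2)×0^12 = 0
Total = 4094

Number of surjections = 4094


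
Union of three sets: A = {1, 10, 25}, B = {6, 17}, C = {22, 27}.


A ∪ B = {1, 6, 10, 17, 25}
(A ∪ B) ∪ C = {1, 6, 10, 17, 22, 25, 27}

A ∪ B ∪ C = {1, 6, 10, 17, 22, 25, 27}


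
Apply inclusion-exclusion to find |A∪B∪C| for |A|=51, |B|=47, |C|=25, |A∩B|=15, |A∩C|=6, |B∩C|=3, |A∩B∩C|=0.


|A∪B∪C| = |A|+|B|+|C| - |A∩B|-|A∩C|-|B∩C| + |A∩B∩C|
= 51+47+25 - 15-6-3 + 0
= 123 - 24 + 0
= 99

|A ∪ B ∪ C| = 99


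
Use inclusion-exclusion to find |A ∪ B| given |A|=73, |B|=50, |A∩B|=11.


|A ∪ B| = |A| + |B| - |A ∩ B|
= 73 + 50 - 11
= 112

|A ∪ B| = 112


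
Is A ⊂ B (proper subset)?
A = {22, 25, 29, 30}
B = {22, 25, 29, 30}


A ⊂ B requires: A ⊆ B AND A ≠ B.
A ⊆ B? Yes
A = B? Yes
A = B, so A is not a PROPER subset.

No, A is not a proper subset of B


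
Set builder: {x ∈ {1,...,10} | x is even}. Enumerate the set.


Checking each candidate:
Condition: even numbers in {1,...,10}
Result = {2, 4, 6, 8, 10}

{2, 4, 6, 8, 10}


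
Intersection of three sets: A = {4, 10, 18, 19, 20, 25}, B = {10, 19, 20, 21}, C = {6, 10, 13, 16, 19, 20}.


A ∩ B = {10, 19, 20}
(A ∩ B) ∩ C = {10, 19, 20}

A ∩ B ∩ C = {10, 19, 20}


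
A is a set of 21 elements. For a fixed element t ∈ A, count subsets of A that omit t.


Subsets of A avoiding t are subsets of A \ {t}, which has 20 elements.
Count = 2^(n-1) = 2^20
= 1048576

Number of subsets avoiding t = 1048576


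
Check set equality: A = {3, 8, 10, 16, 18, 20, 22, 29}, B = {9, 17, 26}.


Two sets are equal iff they have exactly the same elements.
A = {3, 8, 10, 16, 18, 20, 22, 29}
B = {9, 17, 26}
Differences: {3, 8, 9, 10, 16, 17, 18, 20, 22, 26, 29}
A ≠ B

No, A ≠ B


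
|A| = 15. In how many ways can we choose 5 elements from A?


C(n,k) = n! / (k!(n-k)!)
C(15,5) = 15! / (5!10!)
= 3003

C(15,5) = 3003


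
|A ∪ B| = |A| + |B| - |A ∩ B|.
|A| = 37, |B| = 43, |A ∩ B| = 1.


|A ∪ B| = |A| + |B| - |A ∩ B|
= 37 + 43 - 1
= 79

|A ∪ B| = 79


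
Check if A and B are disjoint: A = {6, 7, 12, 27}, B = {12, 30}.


Disjoint means A ∩ B = ∅.
A ∩ B = {12}
A ∩ B ≠ ∅, so A and B are NOT disjoint.

No, A and B are not disjoint (A ∩ B = {12})


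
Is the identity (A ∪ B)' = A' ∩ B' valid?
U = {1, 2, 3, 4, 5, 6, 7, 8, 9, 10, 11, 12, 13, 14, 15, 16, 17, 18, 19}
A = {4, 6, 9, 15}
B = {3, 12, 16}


LHS: A ∪ B = {3, 4, 6, 9, 12, 15, 16}
(A ∪ B)' = U \ (A ∪ B) = {1, 2, 5, 7, 8, 10, 11, 13, 14, 17, 18, 19}
A' = {1, 2, 3, 5, 7, 8, 10, 11, 12, 13, 14, 16, 17, 18, 19}, B' = {1, 2, 4, 5, 6, 7, 8, 9, 10, 11, 13, 14, 15, 17, 18, 19}
Claimed RHS: A' ∩ B' = {1, 2, 5, 7, 8, 10, 11, 13, 14, 17, 18, 19}
Identity is VALID: LHS = RHS = {1, 2, 5, 7, 8, 10, 11, 13, 14, 17, 18, 19} ✓

Identity is valid. (A ∪ B)' = A' ∩ B' = {1, 2, 5, 7, 8, 10, 11, 13, 14, 17, 18, 19}


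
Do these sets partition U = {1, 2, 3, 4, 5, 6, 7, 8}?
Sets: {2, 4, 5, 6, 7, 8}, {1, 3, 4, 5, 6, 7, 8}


A partition requires: (1) non-empty parts, (2) pairwise disjoint, (3) union = U
Parts: {2, 4, 5, 6, 7, 8}, {1, 3, 4, 5, 6, 7, 8}
Union of parts: {1, 2, 3, 4, 5, 6, 7, 8}
U = {1, 2, 3, 4, 5, 6, 7, 8}
All non-empty? True
Pairwise disjoint? False
Covers U? True

No, not a valid partition


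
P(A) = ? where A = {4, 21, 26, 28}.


|A| = 4, so |P(A)| = 2^4 = 16
Enumerate subsets by cardinality (0 to 4):
∅, {4}, {21}, {26}, {28}, {4, 21}, {4, 26}, {4, 28}, {21, 26}, {21, 28}, {26, 28}, {4, 21, 26}, {4, 21, 28}, {4, 26, 28}, {21, 26, 28}, {4, 21, 26, 28}

P(A) has 16 subsets: ∅, {4}, {21}, {26}, {28}, {4, 21}, {4, 26}, {4, 28}, {21, 26}, {21, 28}, {26, 28}, {4, 21, 26}, {4, 21, 28}, {4, 26, 28}, {21, 26, 28}, {4, 21, 26, 28}


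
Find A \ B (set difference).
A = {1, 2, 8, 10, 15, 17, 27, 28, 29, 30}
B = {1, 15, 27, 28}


A \ B = elements in A but not in B
A = {1, 2, 8, 10, 15, 17, 27, 28, 29, 30}
B = {1, 15, 27, 28}
Remove from A any elements in B
A \ B = {2, 8, 10, 17, 29, 30}

A \ B = {2, 8, 10, 17, 29, 30}


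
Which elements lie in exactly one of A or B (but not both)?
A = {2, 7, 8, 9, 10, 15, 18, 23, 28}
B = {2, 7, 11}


A △ B = (A \ B) ∪ (B \ A) = elements in exactly one of A or B
A \ B = {8, 9, 10, 15, 18, 23, 28}
B \ A = {11}
A △ B = {8, 9, 10, 11, 15, 18, 23, 28}

A △ B = {8, 9, 10, 11, 15, 18, 23, 28}


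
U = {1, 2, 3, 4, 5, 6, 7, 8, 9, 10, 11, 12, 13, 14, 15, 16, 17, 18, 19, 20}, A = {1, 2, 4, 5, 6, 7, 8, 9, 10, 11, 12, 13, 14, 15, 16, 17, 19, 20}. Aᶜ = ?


Aᶜ = U \ A = elements in U but not in A
U = {1, 2, 3, 4, 5, 6, 7, 8, 9, 10, 11, 12, 13, 14, 15, 16, 17, 18, 19, 20}
A = {1, 2, 4, 5, 6, 7, 8, 9, 10, 11, 12, 13, 14, 15, 16, 17, 19, 20}
Aᶜ = {3, 18}

Aᶜ = {3, 18}


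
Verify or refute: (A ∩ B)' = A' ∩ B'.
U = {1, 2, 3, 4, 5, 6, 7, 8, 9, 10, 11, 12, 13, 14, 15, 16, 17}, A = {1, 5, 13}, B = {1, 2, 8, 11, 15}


LHS: A ∩ B = {1}
(A ∩ B)' = U \ (A ∩ B) = {2, 3, 4, 5, 6, 7, 8, 9, 10, 11, 12, 13, 14, 15, 16, 17}
A' = {2, 3, 4, 6, 7, 8, 9, 10, 11, 12, 14, 15, 16, 17}, B' = {3, 4, 5, 6, 7, 9, 10, 12, 13, 14, 16, 17}
Claimed RHS: A' ∩ B' = {3, 4, 6, 7, 9, 10, 12, 14, 16, 17}
Identity is INVALID: LHS = {2, 3, 4, 5, 6, 7, 8, 9, 10, 11, 12, 13, 14, 15, 16, 17} but the RHS claimed here equals {3, 4, 6, 7, 9, 10, 12, 14, 16, 17}. The correct form is (A ∩ B)' = A' ∪ B'.

Identity is invalid: (A ∩ B)' = {2, 3, 4, 5, 6, 7, 8, 9, 10, 11, 12, 13, 14, 15, 16, 17} but A' ∩ B' = {3, 4, 6, 7, 9, 10, 12, 14, 16, 17}. The correct De Morgan law is (A ∩ B)' = A' ∪ B'.


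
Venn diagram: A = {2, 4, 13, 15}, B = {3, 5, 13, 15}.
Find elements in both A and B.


A = {2, 4, 13, 15}
B = {3, 5, 13, 15}
Region: in both A and B
Elements: {13, 15}

Elements in both A and B: {13, 15}


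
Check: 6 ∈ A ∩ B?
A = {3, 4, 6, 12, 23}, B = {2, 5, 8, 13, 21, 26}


A = {3, 4, 6, 12, 23}, B = {2, 5, 8, 13, 21, 26}
A ∩ B = elements in both A and B
A ∩ B = ∅
Checking if 6 ∈ A ∩ B
6 is not in A ∩ B → False

6 ∉ A ∩ B


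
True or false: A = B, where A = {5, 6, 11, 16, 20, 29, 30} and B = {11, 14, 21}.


Two sets are equal iff they have exactly the same elements.
A = {5, 6, 11, 16, 20, 29, 30}
B = {11, 14, 21}
Differences: {5, 6, 14, 16, 20, 21, 29, 30}
A ≠ B

No, A ≠ B


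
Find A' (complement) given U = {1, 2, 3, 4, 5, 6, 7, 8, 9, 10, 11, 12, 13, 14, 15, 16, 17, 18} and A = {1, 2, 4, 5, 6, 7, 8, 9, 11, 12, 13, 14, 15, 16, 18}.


Aᶜ = U \ A = elements in U but not in A
U = {1, 2, 3, 4, 5, 6, 7, 8, 9, 10, 11, 12, 13, 14, 15, 16, 17, 18}
A = {1, 2, 4, 5, 6, 7, 8, 9, 11, 12, 13, 14, 15, 16, 18}
Aᶜ = {3, 10, 17}

Aᶜ = {3, 10, 17}


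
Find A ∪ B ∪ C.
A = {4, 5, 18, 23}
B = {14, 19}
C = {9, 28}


A ∪ B = {4, 5, 14, 18, 19, 23}
(A ∪ B) ∪ C = {4, 5, 9, 14, 18, 19, 23, 28}

A ∪ B ∪ C = {4, 5, 9, 14, 18, 19, 23, 28}


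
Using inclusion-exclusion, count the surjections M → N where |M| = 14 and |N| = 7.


n = |M| = 14, k = |N| = 7. Surjections via inclusion-exclusion:
S(n,k) = Σ(-1)^i × C(k,i) × (k-i)^n, i=0 to k
i=0: (-1)^0×C(7,0)×7^14 = 678223072849
i=1: (-1)^1×C(7,1)×6^14 = -548549148672
i=2: (-1)^2×C(7,2)×5^14 = 128173828125
i=3: (-1)^3×C(7,3)×4^14 = -9395240960
i=4: (-1)^4×C(7,4)×3^14 = 167403915
i=5: (-1)^5×C(7,5)×2^14 = -344064
i=6: (-1)^6×C(7,6)×1^14 = 7
i=7: (-1)^7×C(7,7)×0^14 = 0
Total = 248619571200

Number of surjections = 248619571200


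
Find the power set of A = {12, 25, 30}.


|A| = 3, so |P(A)| = 2^3 = 8
Enumerate subsets by cardinality (0 to 3):
∅, {12}, {25}, {30}, {12, 25}, {12, 30}, {25, 30}, {12, 25, 30}

P(A) has 8 subsets: ∅, {12}, {25}, {30}, {12, 25}, {12, 30}, {25, 30}, {12, 25, 30}


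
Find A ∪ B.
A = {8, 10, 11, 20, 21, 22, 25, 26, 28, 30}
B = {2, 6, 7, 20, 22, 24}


A ∪ B = all elements in A or B (or both)
A = {8, 10, 11, 20, 21, 22, 25, 26, 28, 30}
B = {2, 6, 7, 20, 22, 24}
A ∪ B = {2, 6, 7, 8, 10, 11, 20, 21, 22, 24, 25, 26, 28, 30}

A ∪ B = {2, 6, 7, 8, 10, 11, 20, 21, 22, 24, 25, 26, 28, 30}


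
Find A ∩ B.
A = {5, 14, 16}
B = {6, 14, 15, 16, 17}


A ∩ B = elements in both A and B
A = {5, 14, 16}
B = {6, 14, 15, 16, 17}
A ∩ B = {14, 16}

A ∩ B = {14, 16}


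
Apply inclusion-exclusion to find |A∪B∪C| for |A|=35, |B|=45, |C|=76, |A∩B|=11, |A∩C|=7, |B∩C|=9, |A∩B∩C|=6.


|A∪B∪C| = |A|+|B|+|C| - |A∩B|-|A∩C|-|B∩C| + |A∩B∩C|
= 35+45+76 - 11-7-9 + 6
= 156 - 27 + 6
= 135

|A ∪ B ∪ C| = 135


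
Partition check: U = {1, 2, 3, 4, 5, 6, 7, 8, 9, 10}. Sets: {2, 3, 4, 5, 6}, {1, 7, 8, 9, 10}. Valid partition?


A partition requires: (1) non-empty parts, (2) pairwise disjoint, (3) union = U
Parts: {2, 3, 4, 5, 6}, {1, 7, 8, 9, 10}
Union of parts: {1, 2, 3, 4, 5, 6, 7, 8, 9, 10}
U = {1, 2, 3, 4, 5, 6, 7, 8, 9, 10}
All non-empty? True
Pairwise disjoint? True
Covers U? True

Yes, valid partition


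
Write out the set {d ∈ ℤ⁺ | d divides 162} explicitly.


Checking each candidate:
Condition: positive divisors of 162
Result = {1, 2, 3, 6, 9, 18, 27, 54, 81, 162}

{1, 2, 3, 6, 9, 18, 27, 54, 81, 162}


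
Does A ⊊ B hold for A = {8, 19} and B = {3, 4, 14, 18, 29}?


A ⊂ B requires: A ⊆ B AND A ≠ B.
A ⊆ B? No
A ⊄ B, so A is not a proper subset.

No, A is not a proper subset of B


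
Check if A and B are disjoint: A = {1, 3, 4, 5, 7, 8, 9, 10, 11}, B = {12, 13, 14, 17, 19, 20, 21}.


Disjoint means A ∩ B = ∅.
A ∩ B = ∅
A ∩ B = ∅, so A and B are disjoint.

Yes, A and B are disjoint


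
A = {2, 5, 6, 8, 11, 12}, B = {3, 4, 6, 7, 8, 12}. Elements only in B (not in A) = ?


A = {2, 5, 6, 8, 11, 12}
B = {3, 4, 6, 7, 8, 12}
Region: only in B (not in A)
Elements: {3, 4, 7}

Elements only in B (not in A): {3, 4, 7}


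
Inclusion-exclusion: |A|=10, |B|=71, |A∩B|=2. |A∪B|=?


|A ∪ B| = |A| + |B| - |A ∩ B|
= 10 + 71 - 2
= 79

|A ∪ B| = 79


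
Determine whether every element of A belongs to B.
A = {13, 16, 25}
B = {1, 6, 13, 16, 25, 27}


A ⊆ B means every element of A is in B.
All elements of A are in B.
So A ⊆ B.

Yes, A ⊆ B


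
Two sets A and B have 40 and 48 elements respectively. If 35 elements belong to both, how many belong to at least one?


|A ∪ B| = |A| + |B| - |A ∩ B|
= 40 + 48 - 35
= 53

|A ∪ B| = 53


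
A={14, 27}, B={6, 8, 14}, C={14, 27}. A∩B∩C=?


A ∩ B = {14}
(A ∩ B) ∩ C = {14}

A ∩ B ∩ C = {14}


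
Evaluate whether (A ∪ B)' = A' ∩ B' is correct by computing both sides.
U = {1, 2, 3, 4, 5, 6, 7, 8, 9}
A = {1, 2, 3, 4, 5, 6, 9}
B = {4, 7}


LHS: A ∪ B = {1, 2, 3, 4, 5, 6, 7, 9}
(A ∪ B)' = U \ (A ∪ B) = {8}
A' = {7, 8}, B' = {1, 2, 3, 5, 6, 8, 9}
Claimed RHS: A' ∩ B' = {8}
Identity is VALID: LHS = RHS = {8} ✓

Identity is valid. (A ∪ B)' = A' ∩ B' = {8}


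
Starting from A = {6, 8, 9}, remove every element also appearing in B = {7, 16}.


A \ B = elements in A but not in B
A = {6, 8, 9}
B = {7, 16}
Remove from A any elements in B
A \ B = {6, 8, 9}

A \ B = {6, 8, 9}


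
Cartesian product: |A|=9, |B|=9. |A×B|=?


|A × B| = |A| × |B|
= 9 × 9
= 81

|A × B| = 81


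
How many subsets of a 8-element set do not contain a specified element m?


Subsets of A avoiding m are subsets of A \ {m}, which has 7 elements.
Count = 2^(n-1) = 2^7
= 128

Number of subsets avoiding m = 128


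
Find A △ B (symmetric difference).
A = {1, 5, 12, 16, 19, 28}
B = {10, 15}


A △ B = (A \ B) ∪ (B \ A) = elements in exactly one of A or B
A \ B = {1, 5, 12, 16, 19, 28}
B \ A = {10, 15}
A △ B = {1, 5, 10, 12, 15, 16, 19, 28}

A △ B = {1, 5, 10, 12, 15, 16, 19, 28}


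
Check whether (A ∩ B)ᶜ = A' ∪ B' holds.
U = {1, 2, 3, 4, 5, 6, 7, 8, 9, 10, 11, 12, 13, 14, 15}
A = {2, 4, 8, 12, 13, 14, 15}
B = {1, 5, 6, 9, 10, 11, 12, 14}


LHS: A ∩ B = {12, 14}
(A ∩ B)' = U \ (A ∩ B) = {1, 2, 3, 4, 5, 6, 7, 8, 9, 10, 11, 13, 15}
A' = {1, 3, 5, 6, 7, 9, 10, 11}, B' = {2, 3, 4, 7, 8, 13, 15}
Claimed RHS: A' ∪ B' = {1, 2, 3, 4, 5, 6, 7, 8, 9, 10, 11, 13, 15}
Identity is VALID: LHS = RHS = {1, 2, 3, 4, 5, 6, 7, 8, 9, 10, 11, 13, 15} ✓

Identity is valid. (A ∩ B)' = A' ∪ B' = {1, 2, 3, 4, 5, 6, 7, 8, 9, 10, 11, 13, 15}


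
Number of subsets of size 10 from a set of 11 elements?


C(n,k) = n! / (k!(n-k)!)
C(11,10) = 11! / (10!1!)
= 11

C(11,10) = 11


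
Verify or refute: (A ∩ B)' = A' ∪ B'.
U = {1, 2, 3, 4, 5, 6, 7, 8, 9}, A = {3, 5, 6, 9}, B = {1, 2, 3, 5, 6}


LHS: A ∩ B = {3, 5, 6}
(A ∩ B)' = U \ (A ∩ B) = {1, 2, 4, 7, 8, 9}
A' = {1, 2, 4, 7, 8}, B' = {4, 7, 8, 9}
Claimed RHS: A' ∪ B' = {1, 2, 4, 7, 8, 9}
Identity is VALID: LHS = RHS = {1, 2, 4, 7, 8, 9} ✓

Identity is valid. (A ∩ B)' = A' ∪ B' = {1, 2, 4, 7, 8, 9}


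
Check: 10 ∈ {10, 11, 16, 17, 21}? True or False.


A = {10, 11, 16, 17, 21}
Checking if 10 is in A
10 is in A → True

10 ∈ A


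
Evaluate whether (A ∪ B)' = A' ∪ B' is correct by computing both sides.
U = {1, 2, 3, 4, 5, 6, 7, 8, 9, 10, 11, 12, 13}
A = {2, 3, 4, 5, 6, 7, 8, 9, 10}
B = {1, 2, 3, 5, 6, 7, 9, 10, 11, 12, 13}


LHS: A ∪ B = {1, 2, 3, 4, 5, 6, 7, 8, 9, 10, 11, 12, 13}
(A ∪ B)' = U \ (A ∪ B) = ∅
A' = {1, 11, 12, 13}, B' = {4, 8}
Claimed RHS: A' ∪ B' = {1, 4, 8, 11, 12, 13}
Identity is INVALID: LHS = ∅ but the RHS claimed here equals {1, 4, 8, 11, 12, 13}. The correct form is (A ∪ B)' = A' ∩ B'.

Identity is invalid: (A ∪ B)' = ∅ but A' ∪ B' = {1, 4, 8, 11, 12, 13}. The correct De Morgan law is (A ∪ B)' = A' ∩ B'.


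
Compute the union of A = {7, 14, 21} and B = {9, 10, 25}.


A ∪ B = all elements in A or B (or both)
A = {7, 14, 21}
B = {9, 10, 25}
A ∪ B = {7, 9, 10, 14, 21, 25}

A ∪ B = {7, 9, 10, 14, 21, 25}


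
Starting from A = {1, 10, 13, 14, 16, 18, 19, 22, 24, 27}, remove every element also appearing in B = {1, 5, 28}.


A \ B = elements in A but not in B
A = {1, 10, 13, 14, 16, 18, 19, 22, 24, 27}
B = {1, 5, 28}
Remove from A any elements in B
A \ B = {10, 13, 14, 16, 18, 19, 22, 24, 27}

A \ B = {10, 13, 14, 16, 18, 19, 22, 24, 27}


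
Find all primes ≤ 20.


Checking each candidate:
Condition: primes ≤ 20
Result = {2, 3, 5, 7, 11, 13, 17, 19}

{2, 3, 5, 7, 11, 13, 17, 19}


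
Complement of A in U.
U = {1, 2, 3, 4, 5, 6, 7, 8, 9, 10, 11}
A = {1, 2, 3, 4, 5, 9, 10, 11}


Aᶜ = U \ A = elements in U but not in A
U = {1, 2, 3, 4, 5, 6, 7, 8, 9, 10, 11}
A = {1, 2, 3, 4, 5, 9, 10, 11}
Aᶜ = {6, 7, 8}

Aᶜ = {6, 7, 8}


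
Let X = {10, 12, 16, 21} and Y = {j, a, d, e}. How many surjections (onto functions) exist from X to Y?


n = |X| = 4, k = |Y| = 4. Surjections via inclusion-exclusion:
S(n,k) = Σ(-1)^i × C(k,i) × (k-i)^n, i=0 to k
i=0: (-1)^0×C(4,0)×4^4 = 256
i=1: (-1)^1×C(4,1)×3^4 = -324
i=2: (-1)^2×C(4,2)×2^4 = 96
i=3: (-1)^3×C(4,3)×1^4 = -4
i=4: (-1)^4×C(4,4)×0^4 = 0
Total = 24

Number of surjections = 24


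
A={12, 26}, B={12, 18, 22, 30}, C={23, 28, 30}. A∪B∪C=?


A ∪ B = {12, 18, 22, 26, 30}
(A ∪ B) ∪ C = {12, 18, 22, 23, 26, 28, 30}

A ∪ B ∪ C = {12, 18, 22, 23, 26, 28, 30}


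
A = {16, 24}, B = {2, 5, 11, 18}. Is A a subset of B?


A ⊆ B means every element of A is in B.
Elements in A not in B: {16, 24}
So A ⊄ B.

No, A ⊄ B


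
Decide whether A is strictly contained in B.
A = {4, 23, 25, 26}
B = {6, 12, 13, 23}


A ⊂ B requires: A ⊆ B AND A ≠ B.
A ⊆ B? No
A ⊄ B, so A is not a proper subset.

No, A is not a proper subset of B


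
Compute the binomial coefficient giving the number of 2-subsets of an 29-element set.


C(n,k) = n! / (k!(n-k)!)
C(29,2) = 29! / (2!27!)
= 406

C(29,2) = 406


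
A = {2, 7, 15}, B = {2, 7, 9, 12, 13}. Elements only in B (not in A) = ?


A = {2, 7, 15}
B = {2, 7, 9, 12, 13}
Region: only in B (not in A)
Elements: {9, 12, 13}

Elements only in B (not in A): {9, 12, 13}


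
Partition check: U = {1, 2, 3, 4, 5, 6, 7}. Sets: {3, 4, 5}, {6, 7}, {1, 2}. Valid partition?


A partition requires: (1) non-empty parts, (2) pairwise disjoint, (3) union = U
Parts: {3, 4, 5}, {6, 7}, {1, 2}
Union of parts: {1, 2, 3, 4, 5, 6, 7}
U = {1, 2, 3, 4, 5, 6, 7}
All non-empty? True
Pairwise disjoint? True
Covers U? True

Yes, valid partition


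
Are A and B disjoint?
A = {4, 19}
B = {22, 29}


Disjoint means A ∩ B = ∅.
A ∩ B = ∅
A ∩ B = ∅, so A and B are disjoint.

Yes, A and B are disjoint


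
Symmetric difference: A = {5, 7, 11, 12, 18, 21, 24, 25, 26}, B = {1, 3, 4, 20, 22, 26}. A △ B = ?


A △ B = (A \ B) ∪ (B \ A) = elements in exactly one of A or B
A \ B = {5, 7, 11, 12, 18, 21, 24, 25}
B \ A = {1, 3, 4, 20, 22}
A △ B = {1, 3, 4, 5, 7, 11, 12, 18, 20, 21, 22, 24, 25}

A △ B = {1, 3, 4, 5, 7, 11, 12, 18, 20, 21, 22, 24, 25}


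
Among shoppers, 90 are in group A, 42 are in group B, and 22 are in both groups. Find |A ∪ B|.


|A ∪ B| = |A| + |B| - |A ∩ B|
= 90 + 42 - 22
= 110

|A ∪ B| = 110


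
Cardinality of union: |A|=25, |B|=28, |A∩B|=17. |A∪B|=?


|A ∪ B| = |A| + |B| - |A ∩ B|
= 25 + 28 - 17
= 36

|A ∪ B| = 36


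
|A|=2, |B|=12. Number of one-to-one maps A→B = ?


An injection sends each of |A| = 2 inputs to a distinct output in B.
# injections = |B|·(|B|-1)·…·(|B|-|A|+1) = 12! / (12 - 2)!
= 12 × 11
= 132

Number of injections = 132


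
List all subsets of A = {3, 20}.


|A| = 2, so |P(A)| = 2^2 = 4
Enumerate subsets by cardinality (0 to 2):
∅, {3}, {20}, {3, 20}

P(A) has 4 subsets: ∅, {3}, {20}, {3, 20}


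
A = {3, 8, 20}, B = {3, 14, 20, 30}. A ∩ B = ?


A ∩ B = elements in both A and B
A = {3, 8, 20}
B = {3, 14, 20, 30}
A ∩ B = {3, 20}

A ∩ B = {3, 20}


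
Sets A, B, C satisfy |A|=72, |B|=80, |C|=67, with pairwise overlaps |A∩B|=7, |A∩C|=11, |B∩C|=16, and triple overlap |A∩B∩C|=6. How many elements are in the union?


|A∪B∪C| = |A|+|B|+|C| - |A∩B|-|A∩C|-|B∩C| + |A∩B∩C|
= 72+80+67 - 7-11-16 + 6
= 219 - 34 + 6
= 191

|A ∪ B ∪ C| = 191


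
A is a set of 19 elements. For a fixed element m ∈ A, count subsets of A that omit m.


Subsets of A avoiding m are subsets of A \ {m}, which has 18 elements.
Count = 2^(n-1) = 2^18
= 262144

Number of subsets avoiding m = 262144


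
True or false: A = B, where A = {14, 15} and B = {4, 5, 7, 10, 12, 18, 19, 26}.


Two sets are equal iff they have exactly the same elements.
A = {14, 15}
B = {4, 5, 7, 10, 12, 18, 19, 26}
Differences: {4, 5, 7, 10, 12, 14, 15, 18, 19, 26}
A ≠ B

No, A ≠ B


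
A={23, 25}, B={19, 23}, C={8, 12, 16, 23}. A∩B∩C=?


A ∩ B = {23}
(A ∩ B) ∩ C = {23}

A ∩ B ∩ C = {23}


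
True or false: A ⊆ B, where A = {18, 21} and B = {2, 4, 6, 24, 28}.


A ⊆ B means every element of A is in B.
Elements in A not in B: {18, 21}
So A ⊄ B.

No, A ⊄ B


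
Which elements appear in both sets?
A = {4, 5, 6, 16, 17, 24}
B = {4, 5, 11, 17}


A ∩ B = elements in both A and B
A = {4, 5, 6, 16, 17, 24}
B = {4, 5, 11, 17}
A ∩ B = {4, 5, 17}

A ∩ B = {4, 5, 17}


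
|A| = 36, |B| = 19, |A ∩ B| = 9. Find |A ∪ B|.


|A ∪ B| = |A| + |B| - |A ∩ B|
= 36 + 19 - 9
= 46

|A ∪ B| = 46


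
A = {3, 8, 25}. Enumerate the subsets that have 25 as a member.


A subset of A contains 25 iff the remaining 2 elements form any subset of A \ {25}.
Count: 2^(n-1) = 2^2 = 4
Subsets containing 25: {25}, {3, 25}, {8, 25}, {3, 8, 25}

Subsets containing 25 (4 total): {25}, {3, 25}, {8, 25}, {3, 8, 25}


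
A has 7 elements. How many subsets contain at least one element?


Total subsets = 2^n = 2^7 = 128
Non-empty subsets exclude the empty set: 2^n - 1
= 128 - 1
= 127

Number of non-empty subsets = 127


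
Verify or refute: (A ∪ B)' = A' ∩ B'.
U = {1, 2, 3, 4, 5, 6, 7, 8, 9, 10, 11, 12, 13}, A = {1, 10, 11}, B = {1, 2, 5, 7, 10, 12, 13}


LHS: A ∪ B = {1, 2, 5, 7, 10, 11, 12, 13}
(A ∪ B)' = U \ (A ∪ B) = {3, 4, 6, 8, 9}
A' = {2, 3, 4, 5, 6, 7, 8, 9, 12, 13}, B' = {3, 4, 6, 8, 9, 11}
Claimed RHS: A' ∩ B' = {3, 4, 6, 8, 9}
Identity is VALID: LHS = RHS = {3, 4, 6, 8, 9} ✓

Identity is valid. (A ∪ B)' = A' ∩ B' = {3, 4, 6, 8, 9}


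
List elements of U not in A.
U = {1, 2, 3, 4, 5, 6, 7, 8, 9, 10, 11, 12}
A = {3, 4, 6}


Aᶜ = U \ A = elements in U but not in A
U = {1, 2, 3, 4, 5, 6, 7, 8, 9, 10, 11, 12}
A = {3, 4, 6}
Aᶜ = {1, 2, 5, 7, 8, 9, 10, 11, 12}

Aᶜ = {1, 2, 5, 7, 8, 9, 10, 11, 12}


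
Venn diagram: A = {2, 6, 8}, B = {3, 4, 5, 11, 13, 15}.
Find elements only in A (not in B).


A = {2, 6, 8}
B = {3, 4, 5, 11, 13, 15}
Region: only in A (not in B)
Elements: {2, 6, 8}

Elements only in A (not in B): {2, 6, 8}


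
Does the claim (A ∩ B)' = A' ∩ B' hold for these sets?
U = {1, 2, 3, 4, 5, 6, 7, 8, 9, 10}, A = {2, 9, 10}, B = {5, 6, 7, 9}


LHS: A ∩ B = {9}
(A ∩ B)' = U \ (A ∩ B) = {1, 2, 3, 4, 5, 6, 7, 8, 10}
A' = {1, 3, 4, 5, 6, 7, 8}, B' = {1, 2, 3, 4, 8, 10}
Claimed RHS: A' ∩ B' = {1, 3, 4, 8}
Identity is INVALID: LHS = {1, 2, 3, 4, 5, 6, 7, 8, 10} but the RHS claimed here equals {1, 3, 4, 8}. The correct form is (A ∩ B)' = A' ∪ B'.

Identity is invalid: (A ∩ B)' = {1, 2, 3, 4, 5, 6, 7, 8, 10} but A' ∩ B' = {1, 3, 4, 8}. The correct De Morgan law is (A ∩ B)' = A' ∪ B'.


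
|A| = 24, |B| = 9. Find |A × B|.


|A × B| = |A| × |B|
= 24 × 9
= 216

|A × B| = 216


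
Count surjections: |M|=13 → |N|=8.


n = |M| = 13, k = |N| = 8. Surjections via inclusion-exclusion:
S(n,k) = Σ(-1)^i × C(k,i) × (k-i)^n, i=0 to k
i=0: (-1)^0×C(8,0)×8^13 = 549755813888
i=1: (-1)^1×C(8,1)×7^13 = -775112083256
i=2: (-1)^2×C(8,2)×6^13 = 365699432448
i=3: (-1)^3×C(8,3)×5^13 = -68359375000
i=4: (-1)^4×C(8,4)×4^13 = 4697620480
i=5: (-1)^5×C(8,5)×3^13 = -89282088
i=6: (-1)^6×C(8,6)×2^13 = 229376
i=7: (-1)^7×C(8,7)×1^13 = -8
i=8: (-1)^8×C(8,8)×0^13 = 0
Total = 76592355840

Number of surjections = 76592355840
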